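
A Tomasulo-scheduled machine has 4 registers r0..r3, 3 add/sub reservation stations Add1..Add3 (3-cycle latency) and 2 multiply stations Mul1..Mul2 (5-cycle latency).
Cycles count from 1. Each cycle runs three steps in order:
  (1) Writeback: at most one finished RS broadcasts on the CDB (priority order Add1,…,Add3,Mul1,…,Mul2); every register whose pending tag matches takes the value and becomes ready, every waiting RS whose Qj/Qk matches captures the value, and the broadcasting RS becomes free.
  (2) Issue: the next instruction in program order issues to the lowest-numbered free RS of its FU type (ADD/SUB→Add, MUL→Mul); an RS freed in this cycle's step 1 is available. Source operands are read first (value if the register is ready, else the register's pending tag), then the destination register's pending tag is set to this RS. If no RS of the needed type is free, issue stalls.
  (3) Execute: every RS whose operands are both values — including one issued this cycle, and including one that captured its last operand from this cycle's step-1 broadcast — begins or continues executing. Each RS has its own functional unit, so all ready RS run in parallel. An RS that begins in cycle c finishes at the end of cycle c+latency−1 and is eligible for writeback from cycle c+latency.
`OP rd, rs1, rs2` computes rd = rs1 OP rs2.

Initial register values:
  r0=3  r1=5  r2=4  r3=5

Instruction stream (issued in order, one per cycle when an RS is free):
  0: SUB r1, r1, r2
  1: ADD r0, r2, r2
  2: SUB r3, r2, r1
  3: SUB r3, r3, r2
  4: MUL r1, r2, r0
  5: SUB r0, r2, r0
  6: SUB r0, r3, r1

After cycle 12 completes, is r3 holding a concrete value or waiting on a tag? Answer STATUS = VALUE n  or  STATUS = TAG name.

  c1: issue SUB r1<-Add1  regs: r0:3,r1:Add1,r2:4,r3:5
  c2: issue ADD r0<-Add2  regs: r0:Add2,r1:Add1,r2:4,r3:5
  c3: issue SUB r3<-Add3  regs: r0:Add2,r1:Add1,r2:4,r3:Add3
  c4: CDB Add1=1; issue SUB r3<-Add1  regs: r0:Add2,r1:1,r2:4,r3:Add1
  c5: CDB Add2=8; issue MUL r1<-Mul1  regs: r0:8,r1:Mul1,r2:4,r3:Add1
  c6: issue SUB r0<-Add2  regs: r0:Add2,r1:Mul1,r2:4,r3:Add1
  c7: CDB Add3=3; issue SUB r0<-Add3  regs: r0:Add3,r1:Mul1,r2:4,r3:Add1
  c8: -  regs: r0:Add3,r1:Mul1,r2:4,r3:Add1
  c9: CDB Add2=-4  regs: r0:Add3,r1:Mul1,r2:4,r3:Add1
  c10: CDB Add1=-1  regs: r0:Add3,r1:Mul1,r2:4,r3:-1
  c11: CDB Mul1=32  regs: r0:Add3,r1:32,r2:4,r3:-1
  c12: -  regs: r0:Add3,r1:32,r2:4,r3:-1

STATUS = VALUE -1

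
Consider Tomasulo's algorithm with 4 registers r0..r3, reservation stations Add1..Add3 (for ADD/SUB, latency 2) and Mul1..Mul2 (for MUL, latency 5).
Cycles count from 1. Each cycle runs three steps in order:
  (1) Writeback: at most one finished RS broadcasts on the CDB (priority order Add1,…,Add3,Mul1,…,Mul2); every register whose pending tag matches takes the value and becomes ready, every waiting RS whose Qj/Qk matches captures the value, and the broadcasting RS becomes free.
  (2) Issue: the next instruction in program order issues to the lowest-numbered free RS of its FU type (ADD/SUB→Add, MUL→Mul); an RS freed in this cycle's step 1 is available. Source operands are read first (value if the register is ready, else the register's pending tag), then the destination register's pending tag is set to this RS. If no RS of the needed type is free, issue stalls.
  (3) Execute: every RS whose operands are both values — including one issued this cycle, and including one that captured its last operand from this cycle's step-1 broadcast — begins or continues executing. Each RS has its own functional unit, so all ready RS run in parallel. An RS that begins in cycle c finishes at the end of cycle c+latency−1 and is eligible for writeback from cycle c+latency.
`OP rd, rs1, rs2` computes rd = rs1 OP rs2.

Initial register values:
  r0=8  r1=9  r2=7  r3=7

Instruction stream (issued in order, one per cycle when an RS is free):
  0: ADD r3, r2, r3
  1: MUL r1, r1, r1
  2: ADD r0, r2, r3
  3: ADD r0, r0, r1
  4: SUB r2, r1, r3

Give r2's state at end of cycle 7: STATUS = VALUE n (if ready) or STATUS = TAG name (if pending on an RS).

STATUS = TAG Add1

cycle 1: issue ADD r3<-Add1 // r0:8,r1:9,r2:7,r3:Add1
cycle 2: issue MUL r1<-Mul1 // r0:8,r1:Mul1,r2:7,r3:Add1
cycle 3: CDB Add1=14; issue ADD r0<-Add1 // r0:Add1,r1:Mul1,r2:7,r3:14
cycle 4: issue ADD r0<-Add2 // r0:Add2,r1:Mul1,r2:7,r3:14
cycle 5: CDB Add1=21; issue SUB r2<-Add1 // r0:Add2,r1:Mul1,r2:Add1,r3:14
cycle 6: - // r0:Add2,r1:Mul1,r2:Add1,r3:14
cycle 7: CDB Mul1=81 // r0:Add2,r1:81,r2:Add1,r3:14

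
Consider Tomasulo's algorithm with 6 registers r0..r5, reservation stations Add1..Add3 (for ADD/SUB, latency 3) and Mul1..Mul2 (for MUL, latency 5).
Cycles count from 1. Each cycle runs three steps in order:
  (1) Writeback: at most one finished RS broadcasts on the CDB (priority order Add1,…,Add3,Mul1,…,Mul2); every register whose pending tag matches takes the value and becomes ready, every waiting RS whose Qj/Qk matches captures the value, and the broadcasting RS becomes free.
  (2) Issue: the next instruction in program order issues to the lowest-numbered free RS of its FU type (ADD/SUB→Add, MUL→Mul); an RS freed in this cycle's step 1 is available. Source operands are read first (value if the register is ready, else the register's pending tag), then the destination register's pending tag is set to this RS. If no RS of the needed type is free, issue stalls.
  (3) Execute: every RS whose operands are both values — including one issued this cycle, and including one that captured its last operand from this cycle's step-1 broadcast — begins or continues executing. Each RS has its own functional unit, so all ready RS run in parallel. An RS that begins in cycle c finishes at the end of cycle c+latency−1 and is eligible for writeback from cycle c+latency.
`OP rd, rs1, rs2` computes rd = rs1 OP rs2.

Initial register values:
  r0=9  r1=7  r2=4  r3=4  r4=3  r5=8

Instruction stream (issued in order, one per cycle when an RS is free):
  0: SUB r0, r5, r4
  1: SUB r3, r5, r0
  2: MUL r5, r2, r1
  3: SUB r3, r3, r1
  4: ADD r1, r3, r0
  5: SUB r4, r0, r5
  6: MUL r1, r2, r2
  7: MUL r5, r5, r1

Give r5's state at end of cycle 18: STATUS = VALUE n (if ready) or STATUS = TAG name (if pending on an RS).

STATUS = TAG Mul2

  c1: issue SUB r0<-Add1  regs: r0:Add1,r1:7,r2:4,r3:4,r4:3,r5:8
  c2: issue SUB r3<-Add2  regs: r0:Add1,r1:7,r2:4,r3:Add2,r4:3,r5:8
  c3: issue MUL r5<-Mul1  regs: r0:Add1,r1:7,r2:4,r3:Add2,r4:3,r5:Mul1
  c4: CDB Add1=5; issue SUB r3<-Add1  regs: r0:5,r1:7,r2:4,r3:Add1,r4:3,r5:Mul1
  c5: issue ADD r1<-Add3  regs: r0:5,r1:Add3,r2:4,r3:Add1,r4:3,r5:Mul1
  c6: stall  regs: r0:5,r1:Add3,r2:4,r3:Add1,r4:3,r5:Mul1
  c7: CDB Add2=3; issue SUB r4<-Add2  regs: r0:5,r1:Add3,r2:4,r3:Add1,r4:Add2,r5:Mul1
  c8: CDB Mul1=28; issue MUL r1<-Mul1  regs: r0:5,r1:Mul1,r2:4,r3:Add1,r4:Add2,r5:28
  c9: issue MUL r5<-Mul2  regs: r0:5,r1:Mul1,r2:4,r3:Add1,r4:Add2,r5:Mul2
  c10: CDB Add1=-4  regs: r0:5,r1:Mul1,r2:4,r3:-4,r4:Add2,r5:Mul2
  c11: CDB Add2=-23  regs: r0:5,r1:Mul1,r2:4,r3:-4,r4:-23,r5:Mul2
  c12: -  regs: r0:5,r1:Mul1,r2:4,r3:-4,r4:-23,r5:Mul2
  c13: CDB Add3=1  regs: r0:5,r1:Mul1,r2:4,r3:-4,r4:-23,r5:Mul2
  c14: CDB Mul1=16  regs: r0:5,r1:16,r2:4,r3:-4,r4:-23,r5:Mul2
  c15: -  regs: r0:5,r1:16,r2:4,r3:-4,r4:-23,r5:Mul2
  c16: -  regs: r0:5,r1:16,r2:4,r3:-4,r4:-23,r5:Mul2
  c17: -  regs: r0:5,r1:16,r2:4,r3:-4,r4:-23,r5:Mul2
  c18: -  regs: r0:5,r1:16,r2:4,r3:-4,r4:-23,r5:Mul2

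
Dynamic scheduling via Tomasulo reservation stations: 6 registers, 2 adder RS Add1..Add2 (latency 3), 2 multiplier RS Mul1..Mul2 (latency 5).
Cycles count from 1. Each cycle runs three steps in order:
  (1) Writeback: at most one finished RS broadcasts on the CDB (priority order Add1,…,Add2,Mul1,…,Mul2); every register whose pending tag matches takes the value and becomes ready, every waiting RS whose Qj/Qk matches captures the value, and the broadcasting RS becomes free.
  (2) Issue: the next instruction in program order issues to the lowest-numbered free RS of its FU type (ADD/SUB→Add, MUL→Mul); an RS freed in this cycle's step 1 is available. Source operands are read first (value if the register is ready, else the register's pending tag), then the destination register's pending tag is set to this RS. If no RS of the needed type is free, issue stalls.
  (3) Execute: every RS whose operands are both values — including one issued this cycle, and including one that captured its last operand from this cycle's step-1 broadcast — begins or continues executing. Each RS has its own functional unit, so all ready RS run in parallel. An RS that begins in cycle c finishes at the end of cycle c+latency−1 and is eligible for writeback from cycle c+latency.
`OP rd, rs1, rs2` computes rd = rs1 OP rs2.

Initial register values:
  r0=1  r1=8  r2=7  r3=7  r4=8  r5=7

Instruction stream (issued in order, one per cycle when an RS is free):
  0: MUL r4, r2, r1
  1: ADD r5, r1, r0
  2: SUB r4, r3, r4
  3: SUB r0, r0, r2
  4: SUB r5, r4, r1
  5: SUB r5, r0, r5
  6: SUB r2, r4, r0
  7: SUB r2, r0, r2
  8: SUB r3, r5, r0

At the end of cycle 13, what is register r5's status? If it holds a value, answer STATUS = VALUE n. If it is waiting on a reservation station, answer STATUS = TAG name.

STATUS = TAG Add2

cycle 1: issue MUL r4<-Mul1 // r0:1,r1:8,r2:7,r3:7,r4:Mul1,r5:7
cycle 2: issue ADD r5<-Add1 // r0:1,r1:8,r2:7,r3:7,r4:Mul1,r5:Add1
cycle 3: issue SUB r4<-Add2 // r0:1,r1:8,r2:7,r3:7,r4:Add2,r5:Add1
cycle 4: stall // r0:1,r1:8,r2:7,r3:7,r4:Add2,r5:Add1
cycle 5: CDB Add1=9; issue SUB r0<-Add1 // r0:Add1,r1:8,r2:7,r3:7,r4:Add2,r5:9
cycle 6: CDB Mul1=56; stall // r0:Add1,r1:8,r2:7,r3:7,r4:Add2,r5:9
cycle 7: stall // r0:Add1,r1:8,r2:7,r3:7,r4:Add2,r5:9
cycle 8: CDB Add1=-6; issue SUB r5<-Add1 // r0:-6,r1:8,r2:7,r3:7,r4:Add2,r5:Add1
cycle 9: CDB Add2=-49; issue SUB r5<-Add2 // r0:-6,r1:8,r2:7,r3:7,r4:-49,r5:Add2
cycle 10: stall // r0:-6,r1:8,r2:7,r3:7,r4:-49,r5:Add2
cycle 11: stall // r0:-6,r1:8,r2:7,r3:7,r4:-49,r5:Add2
cycle 12: CDB Add1=-57; issue SUB r2<-Add1 // r0:-6,r1:8,r2:Add1,r3:7,r4:-49,r5:Add2
cycle 13: stall // r0:-6,r1:8,r2:Add1,r3:7,r4:-49,r5:Add2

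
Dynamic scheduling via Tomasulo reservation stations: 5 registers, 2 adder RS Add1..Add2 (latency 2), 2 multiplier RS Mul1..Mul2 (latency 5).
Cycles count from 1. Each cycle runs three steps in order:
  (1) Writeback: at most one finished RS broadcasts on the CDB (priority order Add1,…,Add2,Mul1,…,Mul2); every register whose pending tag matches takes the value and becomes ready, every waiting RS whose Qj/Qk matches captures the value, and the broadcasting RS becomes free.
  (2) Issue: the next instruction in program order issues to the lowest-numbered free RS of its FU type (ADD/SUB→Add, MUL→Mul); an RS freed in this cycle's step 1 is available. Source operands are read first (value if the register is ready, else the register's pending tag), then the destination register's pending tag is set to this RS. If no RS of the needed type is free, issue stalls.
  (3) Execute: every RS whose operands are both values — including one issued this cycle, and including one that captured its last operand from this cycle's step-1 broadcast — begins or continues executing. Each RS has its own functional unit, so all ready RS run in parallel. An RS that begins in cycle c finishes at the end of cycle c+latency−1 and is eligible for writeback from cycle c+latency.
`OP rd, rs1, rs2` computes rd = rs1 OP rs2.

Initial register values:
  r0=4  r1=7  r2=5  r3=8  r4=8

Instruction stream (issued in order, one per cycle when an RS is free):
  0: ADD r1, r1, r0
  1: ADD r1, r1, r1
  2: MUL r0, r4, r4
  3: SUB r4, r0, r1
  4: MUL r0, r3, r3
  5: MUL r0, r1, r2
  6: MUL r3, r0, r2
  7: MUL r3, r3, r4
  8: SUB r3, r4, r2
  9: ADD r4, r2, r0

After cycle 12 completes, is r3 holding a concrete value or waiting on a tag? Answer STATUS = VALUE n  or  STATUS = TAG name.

  c1: issue ADD r1<-Add1  regs: r0:4,r1:Add1,r2:5,r3:8,r4:8
  c2: issue ADD r1<-Add2  regs: r0:4,r1:Add2,r2:5,r3:8,r4:8
  c3: CDB Add1=11; issue MUL r0<-Mul1  regs: r0:Mul1,r1:Add2,r2:5,r3:8,r4:8
  c4: issue SUB r4<-Add1  regs: r0:Mul1,r1:Add2,r2:5,r3:8,r4:Add1
  c5: CDB Add2=22; issue MUL r0<-Mul2  regs: r0:Mul2,r1:22,r2:5,r3:8,r4:Add1
  c6: stall  regs: r0:Mul2,r1:22,r2:5,r3:8,r4:Add1
  c7: stall  regs: r0:Mul2,r1:22,r2:5,r3:8,r4:Add1
  c8: CDB Mul1=64; issue MUL r0<-Mul1  regs: r0:Mul1,r1:22,r2:5,r3:8,r4:Add1
  c9: stall  regs: r0:Mul1,r1:22,r2:5,r3:8,r4:Add1
  c10: CDB Add1=42; stall  regs: r0:Mul1,r1:22,r2:5,r3:8,r4:42
  c11: CDB Mul2=64; issue MUL r3<-Mul2  regs: r0:Mul1,r1:22,r2:5,r3:Mul2,r4:42
  c12: stall  regs: r0:Mul1,r1:22,r2:5,r3:Mul2,r4:42

STATUS = TAG Mul2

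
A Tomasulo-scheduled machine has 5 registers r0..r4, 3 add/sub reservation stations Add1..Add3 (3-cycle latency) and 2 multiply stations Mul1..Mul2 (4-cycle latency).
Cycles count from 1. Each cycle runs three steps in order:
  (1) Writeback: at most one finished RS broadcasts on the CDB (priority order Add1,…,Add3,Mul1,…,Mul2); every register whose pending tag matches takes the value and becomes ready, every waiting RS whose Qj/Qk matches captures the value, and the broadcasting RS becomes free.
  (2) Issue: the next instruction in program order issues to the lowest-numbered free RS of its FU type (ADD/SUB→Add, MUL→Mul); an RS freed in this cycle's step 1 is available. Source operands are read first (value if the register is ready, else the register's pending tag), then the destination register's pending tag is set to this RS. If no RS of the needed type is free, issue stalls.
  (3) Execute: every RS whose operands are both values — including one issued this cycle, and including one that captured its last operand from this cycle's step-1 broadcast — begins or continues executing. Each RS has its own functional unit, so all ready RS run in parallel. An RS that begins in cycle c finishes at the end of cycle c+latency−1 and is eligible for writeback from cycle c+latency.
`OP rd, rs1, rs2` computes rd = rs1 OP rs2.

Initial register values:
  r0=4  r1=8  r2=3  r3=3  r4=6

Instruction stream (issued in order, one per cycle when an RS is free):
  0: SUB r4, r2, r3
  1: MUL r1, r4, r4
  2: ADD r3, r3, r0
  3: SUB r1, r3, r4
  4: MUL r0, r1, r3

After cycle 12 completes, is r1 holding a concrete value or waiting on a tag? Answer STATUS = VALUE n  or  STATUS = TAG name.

  c1: issue SUB r4<-Add1  regs: r0:4,r1:8,r2:3,r3:3,r4:Add1
  c2: issue MUL r1<-Mul1  regs: r0:4,r1:Mul1,r2:3,r3:3,r4:Add1
  c3: issue ADD r3<-Add2  regs: r0:4,r1:Mul1,r2:3,r3:Add2,r4:Add1
  c4: CDB Add1=0; issue SUB r1<-Add1  regs: r0:4,r1:Add1,r2:3,r3:Add2,r4:0
  c5: issue MUL r0<-Mul2  regs: r0:Mul2,r1:Add1,r2:3,r3:Add2,r4:0
  c6: CDB Add2=7  regs: r0:Mul2,r1:Add1,r2:3,r3:7,r4:0
  c7: -  regs: r0:Mul2,r1:Add1,r2:3,r3:7,r4:0
  c8: CDB Mul1=0  regs: r0:Mul2,r1:Add1,r2:3,r3:7,r4:0
  c9: CDB Add1=7  regs: r0:Mul2,r1:7,r2:3,r3:7,r4:0
  c10: -  regs: r0:Mul2,r1:7,r2:3,r3:7,r4:0
  c11: -  regs: r0:Mul2,r1:7,r2:3,r3:7,r4:0
  c12: -  regs: r0:Mul2,r1:7,r2:3,r3:7,r4:0

STATUS = VALUE 7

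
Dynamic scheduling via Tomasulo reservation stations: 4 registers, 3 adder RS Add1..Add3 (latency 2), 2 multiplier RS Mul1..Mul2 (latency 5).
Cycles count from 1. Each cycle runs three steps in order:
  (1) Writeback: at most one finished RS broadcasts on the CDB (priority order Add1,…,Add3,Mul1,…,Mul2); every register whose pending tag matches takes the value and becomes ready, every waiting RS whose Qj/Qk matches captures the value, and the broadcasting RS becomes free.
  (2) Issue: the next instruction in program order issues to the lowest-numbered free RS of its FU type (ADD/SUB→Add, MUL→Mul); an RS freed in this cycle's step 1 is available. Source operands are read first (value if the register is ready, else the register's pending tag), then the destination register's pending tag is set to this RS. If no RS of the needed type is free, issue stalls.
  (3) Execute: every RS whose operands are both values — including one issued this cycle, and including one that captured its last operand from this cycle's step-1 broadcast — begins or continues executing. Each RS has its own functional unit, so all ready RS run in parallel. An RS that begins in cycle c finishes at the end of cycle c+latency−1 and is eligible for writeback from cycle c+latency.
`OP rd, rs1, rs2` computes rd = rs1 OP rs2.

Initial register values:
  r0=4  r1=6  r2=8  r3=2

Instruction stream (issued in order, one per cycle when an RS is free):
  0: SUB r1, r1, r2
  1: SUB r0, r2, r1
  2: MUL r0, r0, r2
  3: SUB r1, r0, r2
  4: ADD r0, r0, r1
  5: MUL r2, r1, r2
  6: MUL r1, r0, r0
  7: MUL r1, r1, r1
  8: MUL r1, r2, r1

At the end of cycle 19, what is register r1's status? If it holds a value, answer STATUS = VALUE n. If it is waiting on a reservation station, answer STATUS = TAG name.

cycle 1: issue SUB r1<-Add1 // r0:4,r1:Add1,r2:8,r3:2
cycle 2: issue SUB r0<-Add2 // r0:Add2,r1:Add1,r2:8,r3:2
cycle 3: CDB Add1=-2; issue MUL r0<-Mul1 // r0:Mul1,r1:-2,r2:8,r3:2
cycle 4: issue SUB r1<-Add1 // r0:Mul1,r1:Add1,r2:8,r3:2
cycle 5: CDB Add2=10; issue ADD r0<-Add2 // r0:Add2,r1:Add1,r2:8,r3:2
cycle 6: issue MUL r2<-Mul2 // r0:Add2,r1:Add1,r2:Mul2,r3:2
cycle 7: stall // r0:Add2,r1:Add1,r2:Mul2,r3:2
cycle 8: stall // r0:Add2,r1:Add1,r2:Mul2,r3:2
cycle 9: stall // r0:Add2,r1:Add1,r2:Mul2,r3:2
cycle 10: CDB Mul1=80; issue MUL r1<-Mul1 // r0:Add2,r1:Mul1,r2:Mul2,r3:2
cycle 11: stall // r0:Add2,r1:Mul1,r2:Mul2,r3:2
cycle 12: CDB Add1=72; stall // r0:Add2,r1:Mul1,r2:Mul2,r3:2
cycle 13: stall // r0:Add2,r1:Mul1,r2:Mul2,r3:2
cycle 14: CDB Add2=152; stall // r0:152,r1:Mul1,r2:Mul2,r3:2
cycle 15: stall // r0:152,r1:Mul1,r2:Mul2,r3:2
cycle 16: stall // r0:152,r1:Mul1,r2:Mul2,r3:2
cycle 17: CDB Mul2=576; issue MUL r1<-Mul2 // r0:152,r1:Mul2,r2:576,r3:2
cycle 18: stall // r0:152,r1:Mul2,r2:576,r3:2
cycle 19: CDB Mul1=23104; issue MUL r1<-Mul1 // r0:152,r1:Mul1,r2:576,r3:2

STATUS = TAG Mul1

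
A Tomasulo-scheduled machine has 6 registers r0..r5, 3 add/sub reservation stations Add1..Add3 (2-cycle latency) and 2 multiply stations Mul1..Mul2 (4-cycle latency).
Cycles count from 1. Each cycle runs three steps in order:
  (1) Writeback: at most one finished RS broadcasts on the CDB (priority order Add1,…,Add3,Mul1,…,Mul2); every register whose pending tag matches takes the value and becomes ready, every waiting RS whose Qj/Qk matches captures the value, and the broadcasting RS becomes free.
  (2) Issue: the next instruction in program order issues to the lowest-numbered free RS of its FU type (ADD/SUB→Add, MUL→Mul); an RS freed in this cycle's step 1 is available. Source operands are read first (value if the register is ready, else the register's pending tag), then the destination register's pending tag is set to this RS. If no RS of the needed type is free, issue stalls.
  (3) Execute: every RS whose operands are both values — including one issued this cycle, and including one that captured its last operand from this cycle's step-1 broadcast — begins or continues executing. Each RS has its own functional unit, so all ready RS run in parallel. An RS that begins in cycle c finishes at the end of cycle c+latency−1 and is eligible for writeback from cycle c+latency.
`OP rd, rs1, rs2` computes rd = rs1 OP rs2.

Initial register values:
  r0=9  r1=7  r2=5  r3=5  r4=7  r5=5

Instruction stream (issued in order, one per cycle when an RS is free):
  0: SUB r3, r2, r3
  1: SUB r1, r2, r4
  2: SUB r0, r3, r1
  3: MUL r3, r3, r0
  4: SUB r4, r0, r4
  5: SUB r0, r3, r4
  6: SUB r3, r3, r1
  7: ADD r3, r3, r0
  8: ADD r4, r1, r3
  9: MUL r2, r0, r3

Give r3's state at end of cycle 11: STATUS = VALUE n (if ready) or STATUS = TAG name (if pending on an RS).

STATUS = TAG Add2

c1: issue SUB r3<-Add1 | r0:9,r1:7,r2:5,r3:Add1,r4:7,r5:5
c2: issue SUB r1<-Add2 | r0:9,r1:Add2,r2:5,r3:Add1,r4:7,r5:5
c3: CDB Add1=0; issue SUB r0<-Add1 | r0:Add1,r1:Add2,r2:5,r3:0,r4:7,r5:5
c4: CDB Add2=-2; issue MUL r3<-Mul1 | r0:Add1,r1:-2,r2:5,r3:Mul1,r4:7,r5:5
c5: issue SUB r4<-Add2 | r0:Add1,r1:-2,r2:5,r3:Mul1,r4:Add2,r5:5
c6: CDB Add1=2; issue SUB r0<-Add1 | r0:Add1,r1:-2,r2:5,r3:Mul1,r4:Add2,r5:5
c7: issue SUB r3<-Add3 | r0:Add1,r1:-2,r2:5,r3:Add3,r4:Add2,r5:5
c8: CDB Add2=-5; issue ADD r3<-Add2 | r0:Add1,r1:-2,r2:5,r3:Add2,r4:-5,r5:5
c9: stall | r0:Add1,r1:-2,r2:5,r3:Add2,r4:-5,r5:5
c10: CDB Mul1=0; stall | r0:Add1,r1:-2,r2:5,r3:Add2,r4:-5,r5:5
c11: stall | r0:Add1,r1:-2,r2:5,r3:Add2,r4:-5,r5:5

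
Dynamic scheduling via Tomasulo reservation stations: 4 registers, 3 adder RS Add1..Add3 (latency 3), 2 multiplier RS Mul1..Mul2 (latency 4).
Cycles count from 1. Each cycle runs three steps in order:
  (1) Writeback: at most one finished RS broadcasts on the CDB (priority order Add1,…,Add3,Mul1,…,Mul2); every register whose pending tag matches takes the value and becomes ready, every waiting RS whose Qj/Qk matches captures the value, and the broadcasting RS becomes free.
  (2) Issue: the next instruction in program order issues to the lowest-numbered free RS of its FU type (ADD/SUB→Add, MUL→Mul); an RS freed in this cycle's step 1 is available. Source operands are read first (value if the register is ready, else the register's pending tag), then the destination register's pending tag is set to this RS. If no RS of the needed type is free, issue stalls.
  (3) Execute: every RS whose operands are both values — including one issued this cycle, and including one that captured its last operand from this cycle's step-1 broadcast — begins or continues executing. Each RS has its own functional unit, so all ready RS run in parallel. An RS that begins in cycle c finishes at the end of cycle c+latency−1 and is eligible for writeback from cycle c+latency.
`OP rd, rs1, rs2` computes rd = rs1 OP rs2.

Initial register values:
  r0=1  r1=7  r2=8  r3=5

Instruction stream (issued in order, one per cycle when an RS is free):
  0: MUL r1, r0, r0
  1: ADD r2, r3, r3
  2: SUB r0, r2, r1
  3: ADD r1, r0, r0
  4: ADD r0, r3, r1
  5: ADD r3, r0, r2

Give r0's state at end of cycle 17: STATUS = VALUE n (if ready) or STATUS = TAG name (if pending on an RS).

  c1: issue MUL r1<-Mul1  regs: r0:1,r1:Mul1,r2:8,r3:5
  c2: issue ADD r2<-Add1  regs: r0:1,r1:Mul1,r2:Add1,r3:5
  c3: issue SUB r0<-Add2  regs: r0:Add2,r1:Mul1,r2:Add1,r3:5
  c4: issue ADD r1<-Add3  regs: r0:Add2,r1:Add3,r2:Add1,r3:5
  c5: CDB Add1=10; issue ADD r0<-Add1  regs: r0:Add1,r1:Add3,r2:10,r3:5
  c6: CDB Mul1=1; stall  regs: r0:Add1,r1:Add3,r2:10,r3:5
  c7: stall  regs: r0:Add1,r1:Add3,r2:10,r3:5
  c8: stall  regs: r0:Add1,r1:Add3,r2:10,r3:5
  c9: CDB Add2=9; issue ADD r3<-Add2  regs: r0:Add1,r1:Add3,r2:10,r3:Add2
  c10: -  regs: r0:Add1,r1:Add3,r2:10,r3:Add2
  c11: -  regs: r0:Add1,r1:Add3,r2:10,r3:Add2
  c12: CDB Add3=18  regs: r0:Add1,r1:18,r2:10,r3:Add2
  c13: -  regs: r0:Add1,r1:18,r2:10,r3:Add2
  c14: -  regs: r0:Add1,r1:18,r2:10,r3:Add2
  c15: CDB Add1=23  regs: r0:23,r1:18,r2:10,r3:Add2
  c16: -  regs: r0:23,r1:18,r2:10,r3:Add2
  c17: -  regs: r0:23,r1:18,r2:10,r3:Add2

STATUS = VALUE 23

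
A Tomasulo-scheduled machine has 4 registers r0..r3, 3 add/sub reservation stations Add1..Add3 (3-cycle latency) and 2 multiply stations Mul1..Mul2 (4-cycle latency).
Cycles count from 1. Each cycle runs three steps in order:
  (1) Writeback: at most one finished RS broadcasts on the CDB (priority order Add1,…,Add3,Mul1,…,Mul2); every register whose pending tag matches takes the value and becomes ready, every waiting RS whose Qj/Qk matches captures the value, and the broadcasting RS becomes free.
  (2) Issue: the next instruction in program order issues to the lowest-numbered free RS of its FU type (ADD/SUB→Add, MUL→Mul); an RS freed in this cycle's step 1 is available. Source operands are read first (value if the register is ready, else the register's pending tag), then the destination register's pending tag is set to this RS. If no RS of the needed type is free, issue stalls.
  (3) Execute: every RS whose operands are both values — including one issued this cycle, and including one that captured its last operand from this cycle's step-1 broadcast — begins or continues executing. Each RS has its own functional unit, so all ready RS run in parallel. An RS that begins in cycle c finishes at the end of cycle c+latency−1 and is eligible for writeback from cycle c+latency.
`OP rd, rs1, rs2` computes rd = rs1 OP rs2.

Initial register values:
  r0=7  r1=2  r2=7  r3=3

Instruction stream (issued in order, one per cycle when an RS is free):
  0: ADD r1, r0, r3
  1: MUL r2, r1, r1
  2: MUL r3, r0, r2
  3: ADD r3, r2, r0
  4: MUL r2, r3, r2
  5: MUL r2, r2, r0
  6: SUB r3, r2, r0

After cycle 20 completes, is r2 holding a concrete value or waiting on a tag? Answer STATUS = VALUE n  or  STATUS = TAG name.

  c1: issue ADD r1<-Add1  regs: r0:7,r1:Add1,r2:7,r3:3
  c2: issue MUL r2<-Mul1  regs: r0:7,r1:Add1,r2:Mul1,r3:3
  c3: issue MUL r3<-Mul2  regs: r0:7,r1:Add1,r2:Mul1,r3:Mul2
  c4: CDB Add1=10; issue ADD r3<-Add1  regs: r0:7,r1:10,r2:Mul1,r3:Add1
  c5: stall  regs: r0:7,r1:10,r2:Mul1,r3:Add1
  c6: stall  regs: r0:7,r1:10,r2:Mul1,r3:Add1
  c7: stall  regs: r0:7,r1:10,r2:Mul1,r3:Add1
  c8: CDB Mul1=100; issue MUL r2<-Mul1  regs: r0:7,r1:10,r2:Mul1,r3:Add1
  c9: stall  regs: r0:7,r1:10,r2:Mul1,r3:Add1
  c10: stall  regs: r0:7,r1:10,r2:Mul1,r3:Add1
  c11: CDB Add1=107; stall  regs: r0:7,r1:10,r2:Mul1,r3:107
  c12: CDB Mul2=700; issue MUL r2<-Mul2  regs: r0:7,r1:10,r2:Mul2,r3:107
  c13: issue SUB r3<-Add1  regs: r0:7,r1:10,r2:Mul2,r3:Add1
  c14: -  regs: r0:7,r1:10,r2:Mul2,r3:Add1
  c15: CDB Mul1=10700  regs: r0:7,r1:10,r2:Mul2,r3:Add1
  c16: -  regs: r0:7,r1:10,r2:Mul2,r3:Add1
  c17: -  regs: r0:7,r1:10,r2:Mul2,r3:Add1
  c18: -  regs: r0:7,r1:10,r2:Mul2,r3:Add1
  c19: CDB Mul2=74900  regs: r0:7,r1:10,r2:74900,r3:Add1
  c20: -  regs: r0:7,r1:10,r2:74900,r3:Add1

STATUS = VALUE 74900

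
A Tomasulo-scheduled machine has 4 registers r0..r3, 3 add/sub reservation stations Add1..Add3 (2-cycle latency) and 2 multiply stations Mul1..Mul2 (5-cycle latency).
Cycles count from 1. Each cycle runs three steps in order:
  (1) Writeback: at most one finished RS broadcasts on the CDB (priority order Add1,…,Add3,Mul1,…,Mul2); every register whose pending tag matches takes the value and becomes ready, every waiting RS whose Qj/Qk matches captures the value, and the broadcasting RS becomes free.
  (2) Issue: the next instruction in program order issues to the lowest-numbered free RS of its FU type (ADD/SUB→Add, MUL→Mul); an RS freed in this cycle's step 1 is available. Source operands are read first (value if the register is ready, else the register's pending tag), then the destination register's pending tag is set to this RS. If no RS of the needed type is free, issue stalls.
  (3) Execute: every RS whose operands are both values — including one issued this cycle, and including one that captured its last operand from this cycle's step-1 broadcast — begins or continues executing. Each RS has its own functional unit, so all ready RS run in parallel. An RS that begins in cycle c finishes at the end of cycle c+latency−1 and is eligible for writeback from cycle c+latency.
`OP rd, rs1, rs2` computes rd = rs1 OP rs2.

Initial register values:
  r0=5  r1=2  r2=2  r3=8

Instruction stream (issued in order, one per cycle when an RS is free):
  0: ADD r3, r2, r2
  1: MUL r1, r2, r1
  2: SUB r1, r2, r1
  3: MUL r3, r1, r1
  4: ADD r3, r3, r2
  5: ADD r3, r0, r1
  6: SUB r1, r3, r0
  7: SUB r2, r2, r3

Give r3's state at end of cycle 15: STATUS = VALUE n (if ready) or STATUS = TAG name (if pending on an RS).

c1: issue ADD r3<-Add1 | r0:5,r1:2,r2:2,r3:Add1
c2: issue MUL r1<-Mul1 | r0:5,r1:Mul1,r2:2,r3:Add1
c3: CDB Add1=4; issue SUB r1<-Add1 | r0:5,r1:Add1,r2:2,r3:4
c4: issue MUL r3<-Mul2 | r0:5,r1:Add1,r2:2,r3:Mul2
c5: issue ADD r3<-Add2 | r0:5,r1:Add1,r2:2,r3:Add2
c6: issue ADD r3<-Add3 | r0:5,r1:Add1,r2:2,r3:Add3
c7: CDB Mul1=4; stall | r0:5,r1:Add1,r2:2,r3:Add3
c8: stall | r0:5,r1:Add1,r2:2,r3:Add3
c9: CDB Add1=-2; issue SUB r1<-Add1 | r0:5,r1:Add1,r2:2,r3:Add3
c10: stall | r0:5,r1:Add1,r2:2,r3:Add3
c11: CDB Add3=3; issue SUB r2<-Add3 | r0:5,r1:Add1,r2:Add3,r3:3
c12: - | r0:5,r1:Add1,r2:Add3,r3:3
c13: CDB Add1=-2 | r0:5,r1:-2,r2:Add3,r3:3
c14: CDB Add3=-1 | r0:5,r1:-2,r2:-1,r3:3
c15: CDB Mul2=4 | r0:5,r1:-2,r2:-1,r3:3

STATUS = VALUE 3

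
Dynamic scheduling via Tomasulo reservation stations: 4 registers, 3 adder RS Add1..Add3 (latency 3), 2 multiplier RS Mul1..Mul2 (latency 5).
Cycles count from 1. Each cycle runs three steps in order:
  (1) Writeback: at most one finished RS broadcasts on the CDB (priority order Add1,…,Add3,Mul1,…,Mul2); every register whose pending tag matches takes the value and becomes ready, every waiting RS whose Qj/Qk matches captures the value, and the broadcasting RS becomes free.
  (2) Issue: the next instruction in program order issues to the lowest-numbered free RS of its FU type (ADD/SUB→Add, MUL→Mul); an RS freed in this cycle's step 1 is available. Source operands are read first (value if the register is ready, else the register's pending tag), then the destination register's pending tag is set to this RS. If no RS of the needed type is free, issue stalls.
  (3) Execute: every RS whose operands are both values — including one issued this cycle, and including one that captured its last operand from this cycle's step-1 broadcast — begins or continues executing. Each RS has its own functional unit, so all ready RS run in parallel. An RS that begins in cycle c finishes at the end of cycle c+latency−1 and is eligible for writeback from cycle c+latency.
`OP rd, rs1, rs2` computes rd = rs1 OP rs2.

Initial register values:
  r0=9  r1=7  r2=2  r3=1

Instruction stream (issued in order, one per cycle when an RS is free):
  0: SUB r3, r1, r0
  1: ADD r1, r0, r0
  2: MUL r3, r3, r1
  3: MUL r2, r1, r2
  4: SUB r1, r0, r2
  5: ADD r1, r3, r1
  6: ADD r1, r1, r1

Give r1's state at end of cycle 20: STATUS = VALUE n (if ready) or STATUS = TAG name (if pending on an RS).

  c1: issue SUB r3<-Add1  regs: r0:9,r1:7,r2:2,r3:Add1
  c2: issue ADD r1<-Add2  regs: r0:9,r1:Add2,r2:2,r3:Add1
  c3: issue MUL r3<-Mul1  regs: r0:9,r1:Add2,r2:2,r3:Mul1
  c4: CDB Add1=-2; issue MUL r2<-Mul2  regs: r0:9,r1:Add2,r2:Mul2,r3:Mul1
  c5: CDB Add2=18; issue SUB r1<-Add1  regs: r0:9,r1:Add1,r2:Mul2,r3:Mul1
  c6: issue ADD r1<-Add2  regs: r0:9,r1:Add2,r2:Mul2,r3:Mul1
  c7: issue ADD r1<-Add3  regs: r0:9,r1:Add3,r2:Mul2,r3:Mul1
  c8: -  regs: r0:9,r1:Add3,r2:Mul2,r3:Mul1
  c9: -  regs: r0:9,r1:Add3,r2:Mul2,r3:Mul1
  c10: CDB Mul1=-36  regs: r0:9,r1:Add3,r2:Mul2,r3:-36
  c11: CDB Mul2=36  regs: r0:9,r1:Add3,r2:36,r3:-36
  c12: -  regs: r0:9,r1:Add3,r2:36,r3:-36
  c13: -  regs: r0:9,r1:Add3,r2:36,r3:-36
  c14: CDB Add1=-27  regs: r0:9,r1:Add3,r2:36,r3:-36
  c15: -  regs: r0:9,r1:Add3,r2:36,r3:-36
  c16: -  regs: r0:9,r1:Add3,r2:36,r3:-36
  c17: CDB Add2=-63  regs: r0:9,r1:Add3,r2:36,r3:-36
  c18: -  regs: r0:9,r1:Add3,r2:36,r3:-36
  c19: -  regs: r0:9,r1:Add3,r2:36,r3:-36
  c20: CDB Add3=-126  regs: r0:9,r1:-126,r2:36,r3:-36

STATUS = VALUE -126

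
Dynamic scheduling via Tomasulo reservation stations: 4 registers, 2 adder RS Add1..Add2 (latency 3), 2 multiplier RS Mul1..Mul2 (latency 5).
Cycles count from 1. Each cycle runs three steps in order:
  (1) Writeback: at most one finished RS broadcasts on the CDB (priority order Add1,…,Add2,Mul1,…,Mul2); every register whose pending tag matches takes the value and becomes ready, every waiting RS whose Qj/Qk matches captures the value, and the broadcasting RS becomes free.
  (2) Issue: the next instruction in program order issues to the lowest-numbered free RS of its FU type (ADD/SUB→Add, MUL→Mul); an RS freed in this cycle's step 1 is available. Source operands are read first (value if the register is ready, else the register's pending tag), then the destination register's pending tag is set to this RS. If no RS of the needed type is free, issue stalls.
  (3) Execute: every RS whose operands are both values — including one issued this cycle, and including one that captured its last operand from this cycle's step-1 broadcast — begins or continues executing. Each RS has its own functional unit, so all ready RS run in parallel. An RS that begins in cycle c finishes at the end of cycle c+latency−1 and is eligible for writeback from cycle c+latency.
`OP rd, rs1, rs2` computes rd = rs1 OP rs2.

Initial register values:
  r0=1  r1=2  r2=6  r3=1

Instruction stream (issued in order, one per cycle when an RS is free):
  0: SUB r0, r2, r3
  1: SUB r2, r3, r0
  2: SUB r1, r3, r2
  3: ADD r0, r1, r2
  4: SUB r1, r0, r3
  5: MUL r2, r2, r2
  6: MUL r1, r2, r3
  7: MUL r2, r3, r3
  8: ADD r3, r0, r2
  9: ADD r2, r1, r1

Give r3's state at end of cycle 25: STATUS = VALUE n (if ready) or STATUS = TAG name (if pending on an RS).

cycle 1: issue SUB r0<-Add1 // r0:Add1,r1:2,r2:6,r3:1
cycle 2: issue SUB r2<-Add2 // r0:Add1,r1:2,r2:Add2,r3:1
cycle 3: stall // r0:Add1,r1:2,r2:Add2,r3:1
cycle 4: CDB Add1=5; issue SUB r1<-Add1 // r0:5,r1:Add1,r2:Add2,r3:1
cycle 5: stall // r0:5,r1:Add1,r2:Add2,r3:1
cycle 6: stall // r0:5,r1:Add1,r2:Add2,r3:1
cycle 7: CDB Add2=-4; issue ADD r0<-Add2 // r0:Add2,r1:Add1,r2:-4,r3:1
cycle 8: stall // r0:Add2,r1:Add1,r2:-4,r3:1
cycle 9: stall // r0:Add2,r1:Add1,r2:-4,r3:1
cycle 10: CDB Add1=5; issue SUB r1<-Add1 // r0:Add2,r1:Add1,r2:-4,r3:1
cycle 11: issue MUL r2<-Mul1 // r0:Add2,r1:Add1,r2:Mul1,r3:1
cycle 12: issue MUL r1<-Mul2 // r0:Add2,r1:Mul2,r2:Mul1,r3:1
cycle 13: CDB Add2=1; stall // r0:1,r1:Mul2,r2:Mul1,r3:1
cycle 14: stall // r0:1,r1:Mul2,r2:Mul1,r3:1
cycle 15: stall // r0:1,r1:Mul2,r2:Mul1,r3:1
cycle 16: CDB Add1=0; stall // r0:1,r1:Mul2,r2:Mul1,r3:1
cycle 17: CDB Mul1=16; issue MUL r2<-Mul1 // r0:1,r1:Mul2,r2:Mul1,r3:1
cycle 18: issue ADD r3<-Add1 // r0:1,r1:Mul2,r2:Mul1,r3:Add1
cycle 19: issue ADD r2<-Add2 // r0:1,r1:Mul2,r2:Add2,r3:Add1
cycle 20: - // r0:1,r1:Mul2,r2:Add2,r3:Add1
cycle 21: - // r0:1,r1:Mul2,r2:Add2,r3:Add1
cycle 22: CDB Mul1=1 // r0:1,r1:Mul2,r2:Add2,r3:Add1
cycle 23: CDB Mul2=16 // r0:1,r1:16,r2:Add2,r3:Add1
cycle 24: - // r0:1,r1:16,r2:Add2,r3:Add1
cycle 25: CDB Add1=2 // r0:1,r1:16,r2:Add2,r3:2

STATUS = VALUE 2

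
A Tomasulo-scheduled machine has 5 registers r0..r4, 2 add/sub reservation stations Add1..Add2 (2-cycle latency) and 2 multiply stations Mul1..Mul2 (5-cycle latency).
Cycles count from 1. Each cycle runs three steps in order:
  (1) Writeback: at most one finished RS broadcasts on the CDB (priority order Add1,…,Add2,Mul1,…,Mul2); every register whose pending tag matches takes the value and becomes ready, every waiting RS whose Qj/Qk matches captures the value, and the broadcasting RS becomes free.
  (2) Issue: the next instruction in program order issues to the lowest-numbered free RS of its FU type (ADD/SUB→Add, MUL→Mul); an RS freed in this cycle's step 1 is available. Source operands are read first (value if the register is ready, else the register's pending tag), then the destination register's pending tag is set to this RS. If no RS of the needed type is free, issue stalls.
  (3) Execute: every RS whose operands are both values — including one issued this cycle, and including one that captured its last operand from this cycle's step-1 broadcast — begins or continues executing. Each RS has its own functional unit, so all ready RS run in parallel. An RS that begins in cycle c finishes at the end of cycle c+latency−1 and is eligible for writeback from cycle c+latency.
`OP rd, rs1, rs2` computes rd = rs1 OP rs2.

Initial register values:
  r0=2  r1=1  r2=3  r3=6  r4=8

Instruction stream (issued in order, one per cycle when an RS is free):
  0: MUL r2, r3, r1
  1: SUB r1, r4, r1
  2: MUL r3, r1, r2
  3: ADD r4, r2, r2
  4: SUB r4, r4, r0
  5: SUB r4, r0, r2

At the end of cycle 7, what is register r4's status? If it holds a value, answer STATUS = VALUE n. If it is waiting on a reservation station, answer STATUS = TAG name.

cycle 1: issue MUL r2<-Mul1 // r0:2,r1:1,r2:Mul1,r3:6,r4:8
cycle 2: issue SUB r1<-Add1 // r0:2,r1:Add1,r2:Mul1,r3:6,r4:8
cycle 3: issue MUL r3<-Mul2 // r0:2,r1:Add1,r2:Mul1,r3:Mul2,r4:8
cycle 4: CDB Add1=7; issue ADD r4<-Add1 // r0:2,r1:7,r2:Mul1,r3:Mul2,r4:Add1
cycle 5: issue SUB r4<-Add2 // r0:2,r1:7,r2:Mul1,r3:Mul2,r4:Add2
cycle 6: CDB Mul1=6; stall // r0:2,r1:7,r2:6,r3:Mul2,r4:Add2
cycle 7: stall // r0:2,r1:7,r2:6,r3:Mul2,r4:Add2

STATUS = TAG Add2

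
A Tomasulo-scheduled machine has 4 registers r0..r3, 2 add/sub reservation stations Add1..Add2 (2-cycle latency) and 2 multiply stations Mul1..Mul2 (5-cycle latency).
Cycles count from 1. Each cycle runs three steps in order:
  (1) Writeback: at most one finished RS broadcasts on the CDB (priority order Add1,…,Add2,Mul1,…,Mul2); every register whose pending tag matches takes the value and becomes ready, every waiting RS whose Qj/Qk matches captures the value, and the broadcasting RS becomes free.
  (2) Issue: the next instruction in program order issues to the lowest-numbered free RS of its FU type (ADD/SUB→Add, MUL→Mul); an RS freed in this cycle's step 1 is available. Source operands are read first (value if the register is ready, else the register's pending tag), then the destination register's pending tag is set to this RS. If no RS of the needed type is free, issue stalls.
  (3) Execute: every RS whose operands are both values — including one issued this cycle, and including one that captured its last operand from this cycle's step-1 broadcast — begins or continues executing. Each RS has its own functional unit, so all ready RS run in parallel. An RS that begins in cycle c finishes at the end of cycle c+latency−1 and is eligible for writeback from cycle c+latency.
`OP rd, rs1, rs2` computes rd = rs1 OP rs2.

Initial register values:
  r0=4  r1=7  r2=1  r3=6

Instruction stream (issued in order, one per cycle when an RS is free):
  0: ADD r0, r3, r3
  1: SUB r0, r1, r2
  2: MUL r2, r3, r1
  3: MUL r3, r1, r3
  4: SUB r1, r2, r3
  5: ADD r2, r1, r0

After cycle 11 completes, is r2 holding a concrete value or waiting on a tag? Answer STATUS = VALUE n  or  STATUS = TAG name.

  c1: issue ADD r0<-Add1  regs: r0:Add1,r1:7,r2:1,r3:6
  c2: issue SUB r0<-Add2  regs: r0:Add2,r1:7,r2:1,r3:6
  c3: CDB Add1=12; issue MUL r2<-Mul1  regs: r0:Add2,r1:7,r2:Mul1,r3:6
  c4: CDB Add2=6; issue MUL r3<-Mul2  regs: r0:6,r1:7,r2:Mul1,r3:Mul2
  c5: issue SUB r1<-Add1  regs: r0:6,r1:Add1,r2:Mul1,r3:Mul2
  c6: issue ADD r2<-Add2  regs: r0:6,r1:Add1,r2:Add2,r3:Mul2
  c7: -  regs: r0:6,r1:Add1,r2:Add2,r3:Mul2
  c8: CDB Mul1=42  regs: r0:6,r1:Add1,r2:Add2,r3:Mul2
  c9: CDB Mul2=42  regs: r0:6,r1:Add1,r2:Add2,r3:42
  c10: -  regs: r0:6,r1:Add1,r2:Add2,r3:42
  c11: CDB Add1=0  regs: r0:6,r1:0,r2:Add2,r3:42

STATUS = TAG Add2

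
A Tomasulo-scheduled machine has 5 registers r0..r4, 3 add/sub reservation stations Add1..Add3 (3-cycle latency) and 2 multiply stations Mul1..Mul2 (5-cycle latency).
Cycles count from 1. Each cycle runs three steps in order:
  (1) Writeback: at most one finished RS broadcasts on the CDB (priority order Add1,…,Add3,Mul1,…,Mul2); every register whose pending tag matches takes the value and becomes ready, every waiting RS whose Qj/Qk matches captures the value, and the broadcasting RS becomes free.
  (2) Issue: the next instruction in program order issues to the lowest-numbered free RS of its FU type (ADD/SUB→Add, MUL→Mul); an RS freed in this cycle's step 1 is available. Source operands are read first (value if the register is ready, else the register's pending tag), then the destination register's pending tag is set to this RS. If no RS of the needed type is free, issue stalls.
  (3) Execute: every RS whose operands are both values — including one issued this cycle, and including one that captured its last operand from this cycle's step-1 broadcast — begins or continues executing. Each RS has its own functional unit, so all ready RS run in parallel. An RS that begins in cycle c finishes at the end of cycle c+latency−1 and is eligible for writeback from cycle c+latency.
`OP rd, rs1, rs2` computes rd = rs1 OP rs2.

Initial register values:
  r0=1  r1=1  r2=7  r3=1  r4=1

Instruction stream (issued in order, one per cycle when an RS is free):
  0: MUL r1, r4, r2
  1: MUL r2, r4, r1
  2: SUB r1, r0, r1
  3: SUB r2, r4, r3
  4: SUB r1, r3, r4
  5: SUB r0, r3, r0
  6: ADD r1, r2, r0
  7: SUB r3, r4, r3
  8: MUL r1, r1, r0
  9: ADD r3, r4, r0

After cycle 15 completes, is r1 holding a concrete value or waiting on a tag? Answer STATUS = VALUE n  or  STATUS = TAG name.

STATUS = TAG Mul1

cycle 1: issue MUL r1<-Mul1 // r0:1,r1:Mul1,r2:7,r3:1,r4:1
cycle 2: issue MUL r2<-Mul2 // r0:1,r1:Mul1,r2:Mul2,r3:1,r4:1
cycle 3: issue SUB r1<-Add1 // r0:1,r1:Add1,r2:Mul2,r3:1,r4:1
cycle 4: issue SUB r2<-Add2 // r0:1,r1:Add1,r2:Add2,r3:1,r4:1
cycle 5: issue SUB r1<-Add3 // r0:1,r1:Add3,r2:Add2,r3:1,r4:1
cycle 6: CDB Mul1=7; stall // r0:1,r1:Add3,r2:Add2,r3:1,r4:1
cycle 7: CDB Add2=0; issue SUB r0<-Add2 // r0:Add2,r1:Add3,r2:0,r3:1,r4:1
cycle 8: CDB Add3=0; issue ADD r1<-Add3 // r0:Add2,r1:Add3,r2:0,r3:1,r4:1
cycle 9: CDB Add1=-6; issue SUB r3<-Add1 // r0:Add2,r1:Add3,r2:0,r3:Add1,r4:1
cycle 10: CDB Add2=0; issue MUL r1<-Mul1 // r0:0,r1:Mul1,r2:0,r3:Add1,r4:1
cycle 11: CDB Mul2=7; issue ADD r3<-Add2 // r0:0,r1:Mul1,r2:0,r3:Add2,r4:1
cycle 12: CDB Add1=0 // r0:0,r1:Mul1,r2:0,r3:Add2,r4:1
cycle 13: CDB Add3=0 // r0:0,r1:Mul1,r2:0,r3:Add2,r4:1
cycle 14: CDB Add2=1 // r0:0,r1:Mul1,r2:0,r3:1,r4:1
cycle 15: - // r0:0,r1:Mul1,r2:0,r3:1,r4:1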